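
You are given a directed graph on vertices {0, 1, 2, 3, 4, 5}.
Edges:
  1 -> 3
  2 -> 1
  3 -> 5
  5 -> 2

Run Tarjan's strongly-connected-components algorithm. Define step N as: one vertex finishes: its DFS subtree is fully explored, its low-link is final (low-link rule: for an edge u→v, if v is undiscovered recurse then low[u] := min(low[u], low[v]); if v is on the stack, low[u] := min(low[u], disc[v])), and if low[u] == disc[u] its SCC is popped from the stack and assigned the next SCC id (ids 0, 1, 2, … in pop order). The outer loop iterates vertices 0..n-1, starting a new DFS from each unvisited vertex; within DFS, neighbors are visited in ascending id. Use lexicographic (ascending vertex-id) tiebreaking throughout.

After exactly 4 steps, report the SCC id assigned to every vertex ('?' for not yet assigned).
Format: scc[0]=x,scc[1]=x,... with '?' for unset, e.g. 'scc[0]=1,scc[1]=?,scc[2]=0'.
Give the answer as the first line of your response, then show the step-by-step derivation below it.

scc[0]=0,scc[1]=?,scc[2]=?,scc[3]=?,scc[4]=?,scc[5]=?

step 1: low=(low[0]=0,low[1]=?,low[2]=?,low[3]=?,low[4]=?,low[5]=?); scc=(scc[0]=0,scc[1]=?,scc[2]=?,scc[3]=?,scc[4]=?,scc[5]=?)
step 2: low=(low[0]=0,low[1]=1,low[2]=1,low[3]=2,low[4]=?,low[5]=3); scc=(scc[0]=0,scc[1]=?,scc[2]=?,scc[3]=?,scc[4]=?,scc[5]=?)
step 3: low=(low[0]=0,low[1]=1,low[2]=1,low[3]=2,low[4]=?,low[5]=1); scc=(scc[0]=0,scc[1]=?,scc[2]=?,scc[3]=?,scc[4]=?,scc[5]=?)
step 4: low=(low[0]=0,low[1]=1,low[2]=1,low[3]=1,low[4]=?,low[5]=1); scc=(scc[0]=0,scc[1]=?,scc[2]=?,scc[3]=?,scc[4]=?,scc[5]=?)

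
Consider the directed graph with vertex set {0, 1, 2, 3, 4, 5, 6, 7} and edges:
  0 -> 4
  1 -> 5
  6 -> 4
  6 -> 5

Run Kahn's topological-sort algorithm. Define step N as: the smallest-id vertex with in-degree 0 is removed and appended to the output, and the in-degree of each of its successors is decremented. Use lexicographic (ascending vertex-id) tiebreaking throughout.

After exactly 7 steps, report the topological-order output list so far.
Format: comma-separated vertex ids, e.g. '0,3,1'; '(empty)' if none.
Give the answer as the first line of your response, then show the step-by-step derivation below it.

0,1,2,3,6,4,5

step 1: output 0; order=[0]; indeg=(0,0,0,0,1,2,0,0)
step 2: output 1; order=[0,1]; indeg=(0,0,0,0,1,1,0,0)
step 3: output 2; order=[0,1,2]; indeg=(0,0,0,0,1,1,0,0)
step 4: output 3; order=[0,1,2,3]; indeg=(0,0,0,0,1,1,0,0)
step 5: output 6; order=[0,1,2,3,6]; indeg=(0,0,0,0,0,0,0,0)
step 6: output 4; order=[0,1,2,3,6,4]; indeg=(0,0,0,0,0,0,0,0)
step 7: output 5; order=[0,1,2,3,6,4,5]; indeg=(0,0,0,0,0,0,0,0)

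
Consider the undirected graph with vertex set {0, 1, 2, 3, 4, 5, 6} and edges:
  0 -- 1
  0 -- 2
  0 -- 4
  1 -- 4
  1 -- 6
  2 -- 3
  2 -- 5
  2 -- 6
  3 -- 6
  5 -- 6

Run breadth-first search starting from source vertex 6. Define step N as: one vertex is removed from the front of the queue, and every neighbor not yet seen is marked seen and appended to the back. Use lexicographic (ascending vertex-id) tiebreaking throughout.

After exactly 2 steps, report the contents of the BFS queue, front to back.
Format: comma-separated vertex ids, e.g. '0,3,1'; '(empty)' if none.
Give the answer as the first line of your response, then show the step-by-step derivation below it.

2,3,5,0,4

step 1: dequeue 6; queue=[1,2,3,5]; order=6
step 2: dequeue 1; queue=[2,3,5,0,4]; order=6,1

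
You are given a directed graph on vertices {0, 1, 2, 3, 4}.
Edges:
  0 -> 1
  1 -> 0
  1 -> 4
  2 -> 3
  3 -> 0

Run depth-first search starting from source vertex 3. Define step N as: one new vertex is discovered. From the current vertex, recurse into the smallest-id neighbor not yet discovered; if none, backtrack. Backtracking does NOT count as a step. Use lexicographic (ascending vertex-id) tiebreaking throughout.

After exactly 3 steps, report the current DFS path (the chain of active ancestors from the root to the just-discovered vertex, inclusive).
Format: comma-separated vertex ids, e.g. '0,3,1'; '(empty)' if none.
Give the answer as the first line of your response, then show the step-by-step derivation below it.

3,0,1

step 1: discover 3; path=3; order=3
step 2: discover 0; path=3>0; order=3,0
step 3: discover 1; path=3>0>1; order=3,0,1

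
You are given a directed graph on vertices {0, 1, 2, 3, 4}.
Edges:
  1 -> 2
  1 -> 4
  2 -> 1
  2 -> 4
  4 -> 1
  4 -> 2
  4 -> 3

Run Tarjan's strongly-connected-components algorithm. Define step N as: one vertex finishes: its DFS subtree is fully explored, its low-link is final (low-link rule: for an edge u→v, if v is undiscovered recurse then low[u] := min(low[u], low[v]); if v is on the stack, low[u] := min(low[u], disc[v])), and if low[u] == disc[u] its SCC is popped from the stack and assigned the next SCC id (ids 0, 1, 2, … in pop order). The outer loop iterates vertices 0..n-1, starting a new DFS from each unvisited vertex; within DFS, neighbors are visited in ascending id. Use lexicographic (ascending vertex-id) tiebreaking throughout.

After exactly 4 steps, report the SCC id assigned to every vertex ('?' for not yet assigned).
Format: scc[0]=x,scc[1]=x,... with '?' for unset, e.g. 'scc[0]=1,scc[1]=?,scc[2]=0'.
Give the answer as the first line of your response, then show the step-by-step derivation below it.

scc[0]=0,scc[1]=?,scc[2]=?,scc[3]=1,scc[4]=?

step 1: low=(low[0]=0,low[1]=?,low[2]=?,low[3]=?,low[4]=?); scc=(scc[0]=0,scc[1]=?,scc[2]=?,scc[3]=?,scc[4]=?)
step 2: low=(low[0]=0,low[1]=1,low[2]=1,low[3]=4,low[4]=1); scc=(scc[0]=0,scc[1]=?,scc[2]=?,scc[3]=1,scc[4]=?)
step 3: low=(low[0]=0,low[1]=1,low[2]=1,low[3]=4,low[4]=1); scc=(scc[0]=0,scc[1]=?,scc[2]=?,scc[3]=1,scc[4]=?)
step 4: low=(low[0]=0,low[1]=1,low[2]=1,low[3]=4,low[4]=1); scc=(scc[0]=0,scc[1]=?,scc[2]=?,scc[3]=1,scc[4]=?)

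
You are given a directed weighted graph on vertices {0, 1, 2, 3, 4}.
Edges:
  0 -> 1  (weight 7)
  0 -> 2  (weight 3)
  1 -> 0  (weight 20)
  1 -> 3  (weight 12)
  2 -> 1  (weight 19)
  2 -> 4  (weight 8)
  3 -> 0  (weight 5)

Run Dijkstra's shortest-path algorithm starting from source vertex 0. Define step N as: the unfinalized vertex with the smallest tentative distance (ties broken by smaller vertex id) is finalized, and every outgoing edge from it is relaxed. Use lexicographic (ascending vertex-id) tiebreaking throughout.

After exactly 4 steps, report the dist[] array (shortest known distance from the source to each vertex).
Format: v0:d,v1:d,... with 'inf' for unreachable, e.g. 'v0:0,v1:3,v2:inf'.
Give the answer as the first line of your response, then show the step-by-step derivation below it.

v0:0,v1:7,v2:3,v3:19,v4:11

step 1: dist = v0:0,v1:7,v2:3,v3:inf,v4:inf
step 2: dist = v0:0,v1:7,v2:3,v3:inf,v4:11
step 3: dist = v0:0,v1:7,v2:3,v3:19,v4:11
step 4: dist = v0:0,v1:7,v2:3,v3:19,v4:11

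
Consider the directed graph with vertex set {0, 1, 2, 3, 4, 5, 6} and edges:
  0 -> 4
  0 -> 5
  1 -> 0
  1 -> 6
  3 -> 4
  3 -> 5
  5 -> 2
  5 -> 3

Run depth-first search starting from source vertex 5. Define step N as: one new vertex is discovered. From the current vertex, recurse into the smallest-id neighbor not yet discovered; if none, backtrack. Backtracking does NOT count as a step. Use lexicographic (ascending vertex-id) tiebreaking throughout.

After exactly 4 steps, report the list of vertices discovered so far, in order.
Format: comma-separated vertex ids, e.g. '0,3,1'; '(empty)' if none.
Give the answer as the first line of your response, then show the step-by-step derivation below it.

5,2,3,4

step 1: discover 5; path=5; order=5
step 2: discover 2; path=5>2; order=5,2
step 3: discover 3; path=5>3; order=5,2,3
step 4: discover 4; path=5>3>4; order=5,2,3,4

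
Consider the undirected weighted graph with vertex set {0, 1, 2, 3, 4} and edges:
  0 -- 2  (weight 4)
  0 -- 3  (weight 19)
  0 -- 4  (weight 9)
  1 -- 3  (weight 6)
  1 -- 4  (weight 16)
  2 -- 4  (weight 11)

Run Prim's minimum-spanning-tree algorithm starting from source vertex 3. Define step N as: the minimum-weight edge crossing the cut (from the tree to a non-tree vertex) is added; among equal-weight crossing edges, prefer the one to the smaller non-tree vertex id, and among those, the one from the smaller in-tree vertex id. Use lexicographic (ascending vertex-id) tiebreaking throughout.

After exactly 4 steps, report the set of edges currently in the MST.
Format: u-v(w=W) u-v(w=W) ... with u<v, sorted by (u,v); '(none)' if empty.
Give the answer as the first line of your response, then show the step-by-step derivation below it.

0-2(w=4) 0-4(w=9) 1-3(w=6) 1-4(w=16)

step 1: add edge 1-3 (w=6); MST = {1-3(w=6)}
step 2: add edge 1-4 (w=16); MST = {1-3(w=6) 1-4(w=16)}
step 3: add edge 0-4 (w=9); MST = {0-4(w=9) 1-3(w=6) 1-4(w=16)}
step 4: add edge 0-2 (w=4); MST = {0-2(w=4) 0-4(w=9) 1-3(w=6) 1-4(w=16)}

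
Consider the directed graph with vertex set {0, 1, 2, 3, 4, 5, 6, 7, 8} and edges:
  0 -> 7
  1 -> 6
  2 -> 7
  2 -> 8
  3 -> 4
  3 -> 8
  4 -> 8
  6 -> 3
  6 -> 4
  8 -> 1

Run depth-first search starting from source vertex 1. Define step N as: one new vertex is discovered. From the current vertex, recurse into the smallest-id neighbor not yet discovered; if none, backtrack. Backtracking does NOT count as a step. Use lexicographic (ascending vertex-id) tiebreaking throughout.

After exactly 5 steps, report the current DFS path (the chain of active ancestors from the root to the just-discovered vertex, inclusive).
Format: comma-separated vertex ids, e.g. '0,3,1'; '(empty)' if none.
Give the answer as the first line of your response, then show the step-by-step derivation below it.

1,6,3,4,8

step 1: discover 1; path=1; order=1
step 2: discover 6; path=1>6; order=1,6
step 3: discover 3; path=1>6>3; order=1,6,3
step 4: discover 4; path=1>6>3>4; order=1,6,3,4
step 5: discover 8; path=1>6>3>4>8; order=1,6,3,4,8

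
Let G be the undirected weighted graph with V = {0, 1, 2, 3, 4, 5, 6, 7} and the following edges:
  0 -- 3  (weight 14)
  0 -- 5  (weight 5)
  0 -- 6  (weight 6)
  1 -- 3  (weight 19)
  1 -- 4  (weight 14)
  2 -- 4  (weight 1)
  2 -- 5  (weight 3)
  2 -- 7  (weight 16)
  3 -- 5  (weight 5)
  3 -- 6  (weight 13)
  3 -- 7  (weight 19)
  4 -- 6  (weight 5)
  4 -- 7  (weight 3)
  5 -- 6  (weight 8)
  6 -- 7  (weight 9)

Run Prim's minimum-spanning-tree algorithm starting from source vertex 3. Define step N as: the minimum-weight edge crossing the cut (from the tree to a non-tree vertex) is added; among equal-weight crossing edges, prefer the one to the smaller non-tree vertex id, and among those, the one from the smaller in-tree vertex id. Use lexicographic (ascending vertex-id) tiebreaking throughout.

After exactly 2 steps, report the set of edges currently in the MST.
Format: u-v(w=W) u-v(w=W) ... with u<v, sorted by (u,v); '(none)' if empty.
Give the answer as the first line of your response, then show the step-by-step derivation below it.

2-5(w=3) 3-5(w=5)

step 1: add edge 3-5 (w=5); MST = {3-5(w=5)}
step 2: add edge 2-5 (w=3); MST = {2-5(w=3) 3-5(w=5)}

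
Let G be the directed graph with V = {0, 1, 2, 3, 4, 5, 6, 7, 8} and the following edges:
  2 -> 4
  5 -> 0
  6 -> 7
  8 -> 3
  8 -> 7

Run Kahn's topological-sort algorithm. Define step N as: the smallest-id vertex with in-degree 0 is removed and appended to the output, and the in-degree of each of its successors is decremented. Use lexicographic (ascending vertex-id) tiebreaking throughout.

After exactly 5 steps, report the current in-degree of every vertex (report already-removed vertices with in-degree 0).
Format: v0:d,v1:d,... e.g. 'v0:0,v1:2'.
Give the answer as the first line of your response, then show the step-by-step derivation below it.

v0:0,v1:0,v2:0,v3:1,v4:0,v5:0,v6:0,v7:2,v8:0

step 1: output 1; order=[1]; indeg=(1,0,0,1,1,0,0,2,0)
step 2: output 2; order=[1,2]; indeg=(1,0,0,1,0,0,0,2,0)
step 3: output 4; order=[1,2,4]; indeg=(1,0,0,1,0,0,0,2,0)
step 4: output 5; order=[1,2,4,5]; indeg=(0,0,0,1,0,0,0,2,0)
step 5: output 0; order=[1,2,4,5,0]; indeg=(0,0,0,1,0,0,0,2,0)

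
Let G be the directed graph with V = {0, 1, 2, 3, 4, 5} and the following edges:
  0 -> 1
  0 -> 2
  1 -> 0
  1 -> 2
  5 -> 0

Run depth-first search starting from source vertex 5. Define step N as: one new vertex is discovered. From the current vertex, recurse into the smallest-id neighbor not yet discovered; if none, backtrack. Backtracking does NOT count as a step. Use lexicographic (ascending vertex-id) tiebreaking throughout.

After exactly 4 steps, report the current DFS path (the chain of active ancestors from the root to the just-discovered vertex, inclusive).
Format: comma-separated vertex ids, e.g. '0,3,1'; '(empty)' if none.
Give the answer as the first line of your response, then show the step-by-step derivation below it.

5,0,1,2

step 1: discover 5; path=5; order=5
step 2: discover 0; path=5>0; order=5,0
step 3: discover 1; path=5>0>1; order=5,0,1
step 4: discover 2; path=5>0>1>2; order=5,0,1,2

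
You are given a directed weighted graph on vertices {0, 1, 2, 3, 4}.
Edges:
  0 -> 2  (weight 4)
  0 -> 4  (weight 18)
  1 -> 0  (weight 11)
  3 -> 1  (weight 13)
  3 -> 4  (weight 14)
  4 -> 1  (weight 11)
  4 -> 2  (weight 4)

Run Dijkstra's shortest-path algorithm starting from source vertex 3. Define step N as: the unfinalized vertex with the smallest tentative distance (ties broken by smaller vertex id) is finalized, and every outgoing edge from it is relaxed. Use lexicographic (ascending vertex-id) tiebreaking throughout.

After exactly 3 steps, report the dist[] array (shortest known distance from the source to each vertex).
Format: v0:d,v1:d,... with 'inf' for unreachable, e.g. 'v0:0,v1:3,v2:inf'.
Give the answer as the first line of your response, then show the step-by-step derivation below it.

v0:24,v1:13,v2:18,v3:0,v4:14

step 1: dist = v0:inf,v1:13,v2:inf,v3:0,v4:14
step 2: dist = v0:24,v1:13,v2:inf,v3:0,v4:14
step 3: dist = v0:24,v1:13,v2:18,v3:0,v4:14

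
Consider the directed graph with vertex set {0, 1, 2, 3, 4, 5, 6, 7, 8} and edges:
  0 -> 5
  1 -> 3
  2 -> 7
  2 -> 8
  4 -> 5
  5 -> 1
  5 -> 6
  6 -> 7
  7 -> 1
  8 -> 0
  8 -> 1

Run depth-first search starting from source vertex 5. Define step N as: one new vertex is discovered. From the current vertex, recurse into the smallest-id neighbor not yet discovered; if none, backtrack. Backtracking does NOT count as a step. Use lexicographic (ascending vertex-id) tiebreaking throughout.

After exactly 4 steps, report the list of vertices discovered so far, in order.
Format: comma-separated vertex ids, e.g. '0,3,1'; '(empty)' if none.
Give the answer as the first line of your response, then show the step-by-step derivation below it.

5,1,3,6

step 1: discover 5; path=5; order=5
step 2: discover 1; path=5>1; order=5,1
step 3: discover 3; path=5>1>3; order=5,1,3
step 4: discover 6; path=5>6; order=5,1,3,6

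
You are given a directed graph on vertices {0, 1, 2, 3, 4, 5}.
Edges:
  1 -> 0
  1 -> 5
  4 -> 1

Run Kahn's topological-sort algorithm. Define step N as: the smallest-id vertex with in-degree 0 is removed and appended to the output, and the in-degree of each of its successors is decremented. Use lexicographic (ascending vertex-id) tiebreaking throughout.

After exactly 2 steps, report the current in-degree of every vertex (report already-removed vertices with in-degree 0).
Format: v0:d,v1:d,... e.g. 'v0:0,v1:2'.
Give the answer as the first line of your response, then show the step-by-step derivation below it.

v0:1,v1:1,v2:0,v3:0,v4:0,v5:1

step 1: output 2; order=[2]; indeg=(1,1,0,0,0,1)
step 2: output 3; order=[2,3]; indeg=(1,1,0,0,0,1)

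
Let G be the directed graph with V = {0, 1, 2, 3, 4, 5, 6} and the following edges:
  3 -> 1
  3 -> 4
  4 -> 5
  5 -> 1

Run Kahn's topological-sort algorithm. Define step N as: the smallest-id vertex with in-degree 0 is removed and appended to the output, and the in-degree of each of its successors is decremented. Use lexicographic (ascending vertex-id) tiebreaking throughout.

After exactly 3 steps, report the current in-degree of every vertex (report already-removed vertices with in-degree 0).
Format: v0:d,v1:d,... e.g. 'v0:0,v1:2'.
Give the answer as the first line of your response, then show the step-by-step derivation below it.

v0:0,v1:1,v2:0,v3:0,v4:0,v5:1,v6:0

step 1: output 0; order=[0]; indeg=(0,2,0,0,1,1,0)
step 2: output 2; order=[0,2]; indeg=(0,2,0,0,1,1,0)
step 3: output 3; order=[0,2,3]; indeg=(0,1,0,0,0,1,0)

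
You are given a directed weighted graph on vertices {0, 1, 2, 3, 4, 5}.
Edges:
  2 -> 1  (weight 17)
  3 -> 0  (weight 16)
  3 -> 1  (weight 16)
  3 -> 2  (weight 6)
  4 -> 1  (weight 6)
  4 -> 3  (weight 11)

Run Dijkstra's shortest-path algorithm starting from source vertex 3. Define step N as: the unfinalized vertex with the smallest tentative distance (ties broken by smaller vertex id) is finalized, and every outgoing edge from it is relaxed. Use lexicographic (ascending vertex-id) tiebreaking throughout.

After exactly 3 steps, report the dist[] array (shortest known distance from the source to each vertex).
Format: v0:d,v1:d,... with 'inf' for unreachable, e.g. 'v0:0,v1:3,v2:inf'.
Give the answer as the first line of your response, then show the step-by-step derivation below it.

v0:16,v1:16,v2:6,v3:0,v4:inf,v5:inf

step 1: dist = v0:16,v1:16,v2:6,v3:0,v4:inf,v5:inf
step 2: dist = v0:16,v1:16,v2:6,v3:0,v4:inf,v5:inf
step 3: dist = v0:16,v1:16,v2:6,v3:0,v4:inf,v5:inf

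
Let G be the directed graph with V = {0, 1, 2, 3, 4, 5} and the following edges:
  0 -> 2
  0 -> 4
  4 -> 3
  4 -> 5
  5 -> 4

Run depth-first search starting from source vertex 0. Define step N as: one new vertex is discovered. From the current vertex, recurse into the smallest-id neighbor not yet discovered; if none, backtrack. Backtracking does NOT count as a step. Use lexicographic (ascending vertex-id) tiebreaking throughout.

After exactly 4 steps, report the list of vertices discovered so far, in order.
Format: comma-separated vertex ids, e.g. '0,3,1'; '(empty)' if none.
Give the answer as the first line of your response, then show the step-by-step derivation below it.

0,2,4,3

step 1: discover 0; path=0; order=0
step 2: discover 2; path=0>2; order=0,2
step 3: discover 4; path=0>4; order=0,2,4
step 4: discover 3; path=0>4>3; order=0,2,4,3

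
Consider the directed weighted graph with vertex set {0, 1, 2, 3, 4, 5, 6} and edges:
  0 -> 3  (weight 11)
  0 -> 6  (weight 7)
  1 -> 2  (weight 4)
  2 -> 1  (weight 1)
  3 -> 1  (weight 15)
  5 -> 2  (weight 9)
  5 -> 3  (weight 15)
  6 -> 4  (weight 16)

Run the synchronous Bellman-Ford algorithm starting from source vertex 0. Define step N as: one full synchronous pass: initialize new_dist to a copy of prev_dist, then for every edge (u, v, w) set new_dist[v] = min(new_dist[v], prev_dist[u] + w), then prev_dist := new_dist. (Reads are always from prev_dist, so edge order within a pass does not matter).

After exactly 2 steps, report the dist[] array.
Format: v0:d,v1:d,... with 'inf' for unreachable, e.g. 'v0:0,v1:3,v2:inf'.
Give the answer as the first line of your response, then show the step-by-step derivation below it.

v0:0,v1:26,v2:inf,v3:11,v4:23,v5:inf,v6:7

step 1: dist = v0:0,v1:inf,v2:inf,v3:11,v4:inf,v5:inf,v6:7
step 2: dist = v0:0,v1:26,v2:inf,v3:11,v4:23,v5:inf,v6:7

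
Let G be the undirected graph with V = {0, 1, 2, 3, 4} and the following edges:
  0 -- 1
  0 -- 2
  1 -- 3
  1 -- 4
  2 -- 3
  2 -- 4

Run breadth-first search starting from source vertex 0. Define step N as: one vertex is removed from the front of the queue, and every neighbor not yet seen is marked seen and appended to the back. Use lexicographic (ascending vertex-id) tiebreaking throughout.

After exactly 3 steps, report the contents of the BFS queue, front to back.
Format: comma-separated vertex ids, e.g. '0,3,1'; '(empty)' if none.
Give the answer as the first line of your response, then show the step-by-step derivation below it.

3,4

step 1: dequeue 0; queue=[1,2]; order=0
step 2: dequeue 1; queue=[2,3,4]; order=0,1
step 3: dequeue 2; queue=[3,4]; order=0,1,2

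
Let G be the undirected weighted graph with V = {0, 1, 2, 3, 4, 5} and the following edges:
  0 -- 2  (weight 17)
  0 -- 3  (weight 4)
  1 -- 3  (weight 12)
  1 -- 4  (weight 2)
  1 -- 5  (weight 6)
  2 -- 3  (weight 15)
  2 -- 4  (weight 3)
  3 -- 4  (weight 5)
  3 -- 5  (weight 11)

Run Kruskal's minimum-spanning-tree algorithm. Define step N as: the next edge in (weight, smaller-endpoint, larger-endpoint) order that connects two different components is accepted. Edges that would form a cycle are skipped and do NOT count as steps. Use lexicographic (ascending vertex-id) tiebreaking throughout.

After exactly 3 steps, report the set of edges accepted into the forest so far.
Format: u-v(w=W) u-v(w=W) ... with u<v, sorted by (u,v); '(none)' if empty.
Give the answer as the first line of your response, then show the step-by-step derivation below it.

0-3(w=4) 1-4(w=2) 2-4(w=3)

step 1: add edge 1-4 (w=2); MST = {1-4(w=2)}
step 2: add edge 2-4 (w=3); MST = {1-4(w=2) 2-4(w=3)}
step 3: add edge 0-3 (w=4); MST = {0-3(w=4) 1-4(w=2) 2-4(w=3)}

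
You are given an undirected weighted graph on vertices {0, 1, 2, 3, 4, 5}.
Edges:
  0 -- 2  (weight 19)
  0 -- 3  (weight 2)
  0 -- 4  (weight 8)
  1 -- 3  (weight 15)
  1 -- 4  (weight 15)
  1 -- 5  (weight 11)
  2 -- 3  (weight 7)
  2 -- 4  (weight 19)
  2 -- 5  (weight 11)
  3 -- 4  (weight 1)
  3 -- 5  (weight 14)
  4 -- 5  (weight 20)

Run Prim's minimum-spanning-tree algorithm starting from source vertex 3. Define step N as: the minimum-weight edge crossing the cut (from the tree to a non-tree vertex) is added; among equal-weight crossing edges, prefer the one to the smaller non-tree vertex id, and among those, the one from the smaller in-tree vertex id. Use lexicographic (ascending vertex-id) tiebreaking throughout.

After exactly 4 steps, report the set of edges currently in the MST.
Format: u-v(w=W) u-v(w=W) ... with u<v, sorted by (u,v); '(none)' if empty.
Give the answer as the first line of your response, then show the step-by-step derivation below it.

0-3(w=2) 2-3(w=7) 2-5(w=11) 3-4(w=1)

step 1: add edge 3-4 (w=1); MST = {3-4(w=1)}
step 2: add edge 0-3 (w=2); MST = {0-3(w=2) 3-4(w=1)}
step 3: add edge 2-3 (w=7); MST = {0-3(w=2) 2-3(w=7) 3-4(w=1)}
step 4: add edge 2-5 (w=11); MST = {0-3(w=2) 2-3(w=7) 2-5(w=11) 3-4(w=1)}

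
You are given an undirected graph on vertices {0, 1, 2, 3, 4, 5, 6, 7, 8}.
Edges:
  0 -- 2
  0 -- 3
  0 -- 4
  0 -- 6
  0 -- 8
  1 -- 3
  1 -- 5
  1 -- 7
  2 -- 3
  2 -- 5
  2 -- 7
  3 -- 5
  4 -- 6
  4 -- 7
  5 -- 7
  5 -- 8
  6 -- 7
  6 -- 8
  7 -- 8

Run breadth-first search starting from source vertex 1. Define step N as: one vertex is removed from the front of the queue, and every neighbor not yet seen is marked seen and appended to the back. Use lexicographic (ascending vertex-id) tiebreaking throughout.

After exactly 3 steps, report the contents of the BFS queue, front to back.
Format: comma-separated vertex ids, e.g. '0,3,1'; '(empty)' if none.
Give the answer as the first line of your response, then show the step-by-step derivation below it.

7,0,2,8

step 1: dequeue 1; queue=[3,5,7]; order=1
step 2: dequeue 3; queue=[5,7,0,2]; order=1,3
step 3: dequeue 5; queue=[7,0,2,8]; order=1,3,5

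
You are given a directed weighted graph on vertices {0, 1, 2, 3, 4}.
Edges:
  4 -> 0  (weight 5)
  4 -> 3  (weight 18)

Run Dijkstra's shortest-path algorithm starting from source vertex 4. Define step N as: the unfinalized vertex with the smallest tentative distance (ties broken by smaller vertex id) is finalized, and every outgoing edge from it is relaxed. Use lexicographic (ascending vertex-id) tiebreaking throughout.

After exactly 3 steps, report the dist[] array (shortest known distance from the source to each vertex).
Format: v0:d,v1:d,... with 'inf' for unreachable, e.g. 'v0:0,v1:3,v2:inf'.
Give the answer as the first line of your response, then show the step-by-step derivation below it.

v0:5,v1:inf,v2:inf,v3:18,v4:0

step 1: dist = v0:5,v1:inf,v2:inf,v3:18,v4:0
step 2: dist = v0:5,v1:inf,v2:inf,v3:18,v4:0
step 3: dist = v0:5,v1:inf,v2:inf,v3:18,v4:0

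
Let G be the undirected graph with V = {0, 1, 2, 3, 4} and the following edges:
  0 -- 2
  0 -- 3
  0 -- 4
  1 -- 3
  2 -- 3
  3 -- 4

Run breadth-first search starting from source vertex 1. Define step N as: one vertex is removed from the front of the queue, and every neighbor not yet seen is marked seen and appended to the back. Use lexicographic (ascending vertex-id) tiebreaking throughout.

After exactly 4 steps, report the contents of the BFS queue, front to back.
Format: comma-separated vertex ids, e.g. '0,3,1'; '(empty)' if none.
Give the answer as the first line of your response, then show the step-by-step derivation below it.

4

step 1: dequeue 1; queue=[3]; order=1
step 2: dequeue 3; queue=[0,2,4]; order=1,3
step 3: dequeue 0; queue=[2,4]; order=1,3,0
step 4: dequeue 2; queue=[4]; order=1,3,0,2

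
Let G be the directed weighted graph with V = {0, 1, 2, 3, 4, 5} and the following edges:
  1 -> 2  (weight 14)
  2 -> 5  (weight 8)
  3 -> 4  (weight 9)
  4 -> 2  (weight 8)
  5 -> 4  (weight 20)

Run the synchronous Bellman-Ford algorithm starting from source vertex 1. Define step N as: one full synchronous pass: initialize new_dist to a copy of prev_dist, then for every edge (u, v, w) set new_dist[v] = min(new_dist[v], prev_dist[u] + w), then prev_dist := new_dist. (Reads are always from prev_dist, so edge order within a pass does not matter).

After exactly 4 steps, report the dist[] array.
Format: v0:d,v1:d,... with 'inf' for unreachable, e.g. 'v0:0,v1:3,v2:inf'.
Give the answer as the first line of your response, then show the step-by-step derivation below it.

v0:inf,v1:0,v2:14,v3:inf,v4:42,v5:22

step 1: dist = v0:inf,v1:0,v2:14,v3:inf,v4:inf,v5:inf
step 2: dist = v0:inf,v1:0,v2:14,v3:inf,v4:inf,v5:22
step 3: dist = v0:inf,v1:0,v2:14,v3:inf,v4:42,v5:22
step 4: dist = v0:inf,v1:0,v2:14,v3:inf,v4:42,v5:22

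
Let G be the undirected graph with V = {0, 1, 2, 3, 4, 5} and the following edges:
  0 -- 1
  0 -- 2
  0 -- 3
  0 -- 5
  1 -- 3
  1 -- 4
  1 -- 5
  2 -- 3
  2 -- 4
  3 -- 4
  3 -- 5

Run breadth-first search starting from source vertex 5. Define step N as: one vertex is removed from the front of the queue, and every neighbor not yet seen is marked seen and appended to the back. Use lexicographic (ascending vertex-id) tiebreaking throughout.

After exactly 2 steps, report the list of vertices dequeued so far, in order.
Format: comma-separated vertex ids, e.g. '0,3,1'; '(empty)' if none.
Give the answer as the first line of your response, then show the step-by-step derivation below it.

5,0

step 1: dequeue 5; queue=[0,1,3]; order=5
step 2: dequeue 0; queue=[1,3,2]; order=5,0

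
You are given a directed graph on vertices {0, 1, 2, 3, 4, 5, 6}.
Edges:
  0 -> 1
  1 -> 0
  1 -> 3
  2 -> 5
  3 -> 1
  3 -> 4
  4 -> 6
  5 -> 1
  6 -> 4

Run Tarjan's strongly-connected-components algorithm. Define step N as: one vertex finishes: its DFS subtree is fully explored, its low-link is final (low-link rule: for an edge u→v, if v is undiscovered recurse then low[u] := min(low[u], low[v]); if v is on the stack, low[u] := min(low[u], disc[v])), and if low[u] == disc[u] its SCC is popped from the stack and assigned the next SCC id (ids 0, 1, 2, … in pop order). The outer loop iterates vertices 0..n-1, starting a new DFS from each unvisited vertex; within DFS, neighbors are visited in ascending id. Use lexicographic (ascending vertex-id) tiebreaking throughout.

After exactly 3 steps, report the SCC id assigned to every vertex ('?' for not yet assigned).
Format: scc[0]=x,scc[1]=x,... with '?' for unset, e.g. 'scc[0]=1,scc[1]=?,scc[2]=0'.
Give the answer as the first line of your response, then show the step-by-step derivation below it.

scc[0]=?,scc[1]=?,scc[2]=?,scc[3]=?,scc[4]=0,scc[5]=?,scc[6]=0

step 1: low=(low[0]=0,low[1]=0,low[2]=?,low[3]=1,low[4]=3,low[5]=?,low[6]=3); scc=(scc[0]=?,scc[1]=?,scc[2]=?,scc[3]=?,scc[4]=?,scc[5]=?,scc[6]=?)
step 2: low=(low[0]=0,low[1]=0,low[2]=?,low[3]=1,low[4]=3,low[5]=?,low[6]=3); scc=(scc[0]=?,scc[1]=?,scc[2]=?,scc[3]=?,scc[4]=0,scc[5]=?,scc[6]=0)
step 3: low=(low[0]=0,low[1]=0,low[2]=?,low[3]=1,low[4]=3,low[5]=?,low[6]=3); scc=(scc[0]=?,scc[1]=?,scc[2]=?,scc[3]=?,scc[4]=0,scc[5]=?,scc[6]=0)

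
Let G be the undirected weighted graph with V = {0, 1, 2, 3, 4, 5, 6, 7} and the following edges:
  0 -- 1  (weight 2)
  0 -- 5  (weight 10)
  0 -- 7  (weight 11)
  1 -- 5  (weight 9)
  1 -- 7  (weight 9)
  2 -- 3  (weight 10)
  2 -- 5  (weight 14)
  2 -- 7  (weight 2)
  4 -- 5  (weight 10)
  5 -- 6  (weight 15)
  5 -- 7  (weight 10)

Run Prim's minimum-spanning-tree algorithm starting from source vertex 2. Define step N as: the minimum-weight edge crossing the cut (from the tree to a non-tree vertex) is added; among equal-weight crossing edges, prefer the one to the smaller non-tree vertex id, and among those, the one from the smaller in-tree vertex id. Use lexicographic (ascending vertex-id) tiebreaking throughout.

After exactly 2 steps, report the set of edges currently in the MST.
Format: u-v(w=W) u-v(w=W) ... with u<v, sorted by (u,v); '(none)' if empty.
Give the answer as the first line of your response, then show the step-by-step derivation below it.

1-7(w=9) 2-7(w=2)

step 1: add edge 2-7 (w=2); MST = {2-7(w=2)}
step 2: add edge 1-7 (w=9); MST = {1-7(w=9) 2-7(w=2)}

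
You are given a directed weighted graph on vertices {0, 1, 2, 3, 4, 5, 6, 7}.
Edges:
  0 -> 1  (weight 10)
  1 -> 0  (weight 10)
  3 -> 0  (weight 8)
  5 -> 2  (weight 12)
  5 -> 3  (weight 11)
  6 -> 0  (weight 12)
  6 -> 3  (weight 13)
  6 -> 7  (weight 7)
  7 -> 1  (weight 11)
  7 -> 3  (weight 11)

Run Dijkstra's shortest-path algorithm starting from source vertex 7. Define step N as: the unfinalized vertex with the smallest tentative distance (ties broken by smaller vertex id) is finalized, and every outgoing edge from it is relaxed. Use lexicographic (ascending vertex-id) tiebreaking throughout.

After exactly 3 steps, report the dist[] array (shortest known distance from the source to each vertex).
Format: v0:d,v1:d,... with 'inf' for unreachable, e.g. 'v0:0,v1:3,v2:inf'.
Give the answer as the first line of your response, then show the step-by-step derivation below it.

v0:19,v1:11,v2:inf,v3:11,v4:inf,v5:inf,v6:inf,v7:0

step 1: dist = v0:inf,v1:11,v2:inf,v3:11,v4:inf,v5:inf,v6:inf,v7:0
step 2: dist = v0:21,v1:11,v2:inf,v3:11,v4:inf,v5:inf,v6:inf,v7:0
step 3: dist = v0:19,v1:11,v2:inf,v3:11,v4:inf,v5:inf,v6:inf,v7:0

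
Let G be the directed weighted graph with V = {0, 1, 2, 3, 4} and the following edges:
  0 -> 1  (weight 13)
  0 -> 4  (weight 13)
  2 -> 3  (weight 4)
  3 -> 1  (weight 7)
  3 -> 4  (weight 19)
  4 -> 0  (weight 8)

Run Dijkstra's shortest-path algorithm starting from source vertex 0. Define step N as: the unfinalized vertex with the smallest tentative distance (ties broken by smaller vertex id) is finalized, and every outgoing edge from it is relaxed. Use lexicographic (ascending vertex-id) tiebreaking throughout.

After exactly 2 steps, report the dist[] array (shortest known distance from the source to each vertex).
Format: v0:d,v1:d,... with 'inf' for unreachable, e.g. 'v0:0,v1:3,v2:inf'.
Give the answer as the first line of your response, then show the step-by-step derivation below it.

v0:0,v1:13,v2:inf,v3:inf,v4:13

step 1: dist = v0:0,v1:13,v2:inf,v3:inf,v4:13
step 2: dist = v0:0,v1:13,v2:inf,v3:inf,v4:13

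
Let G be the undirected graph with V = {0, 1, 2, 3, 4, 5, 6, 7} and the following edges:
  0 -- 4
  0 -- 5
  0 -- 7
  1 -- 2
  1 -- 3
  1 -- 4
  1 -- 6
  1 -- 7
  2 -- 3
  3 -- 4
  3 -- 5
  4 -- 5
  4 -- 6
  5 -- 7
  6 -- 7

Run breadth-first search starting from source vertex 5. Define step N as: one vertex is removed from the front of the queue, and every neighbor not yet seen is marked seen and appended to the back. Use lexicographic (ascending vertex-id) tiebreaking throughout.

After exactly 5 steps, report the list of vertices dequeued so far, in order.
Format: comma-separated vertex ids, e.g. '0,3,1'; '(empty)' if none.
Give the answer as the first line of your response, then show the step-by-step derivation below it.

5,0,3,4,7

step 1: dequeue 5; queue=[0,3,4,7]; order=5
step 2: dequeue 0; queue=[3,4,7]; order=5,0
step 3: dequeue 3; queue=[4,7,1,2]; order=5,0,3
step 4: dequeue 4; queue=[7,1,2,6]; order=5,0,3,4
step 5: dequeue 7; queue=[1,2,6]; order=5,0,3,4,7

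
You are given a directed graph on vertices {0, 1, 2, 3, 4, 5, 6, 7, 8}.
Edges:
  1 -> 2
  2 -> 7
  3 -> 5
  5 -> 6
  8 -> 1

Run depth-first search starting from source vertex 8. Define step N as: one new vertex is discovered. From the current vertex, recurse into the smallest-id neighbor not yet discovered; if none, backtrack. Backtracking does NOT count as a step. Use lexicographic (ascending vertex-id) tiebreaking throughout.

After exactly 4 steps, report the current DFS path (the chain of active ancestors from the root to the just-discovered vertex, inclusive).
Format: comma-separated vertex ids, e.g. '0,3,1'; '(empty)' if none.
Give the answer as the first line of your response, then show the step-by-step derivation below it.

8,1,2,7

step 1: discover 8; path=8; order=8
step 2: discover 1; path=8>1; order=8,1
step 3: discover 2; path=8>1>2; order=8,1,2
step 4: discover 7; path=8>1>2>7; order=8,1,2,7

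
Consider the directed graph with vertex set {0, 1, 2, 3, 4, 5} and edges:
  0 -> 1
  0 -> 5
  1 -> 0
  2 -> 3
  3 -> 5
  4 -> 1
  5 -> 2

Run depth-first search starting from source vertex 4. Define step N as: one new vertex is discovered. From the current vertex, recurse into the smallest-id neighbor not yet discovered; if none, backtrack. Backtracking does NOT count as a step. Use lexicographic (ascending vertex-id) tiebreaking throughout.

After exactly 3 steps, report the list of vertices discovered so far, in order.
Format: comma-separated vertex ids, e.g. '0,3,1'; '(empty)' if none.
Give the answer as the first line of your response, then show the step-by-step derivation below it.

4,1,0

step 1: discover 4; path=4; order=4
step 2: discover 1; path=4>1; order=4,1
step 3: discover 0; path=4>1>0; order=4,1,0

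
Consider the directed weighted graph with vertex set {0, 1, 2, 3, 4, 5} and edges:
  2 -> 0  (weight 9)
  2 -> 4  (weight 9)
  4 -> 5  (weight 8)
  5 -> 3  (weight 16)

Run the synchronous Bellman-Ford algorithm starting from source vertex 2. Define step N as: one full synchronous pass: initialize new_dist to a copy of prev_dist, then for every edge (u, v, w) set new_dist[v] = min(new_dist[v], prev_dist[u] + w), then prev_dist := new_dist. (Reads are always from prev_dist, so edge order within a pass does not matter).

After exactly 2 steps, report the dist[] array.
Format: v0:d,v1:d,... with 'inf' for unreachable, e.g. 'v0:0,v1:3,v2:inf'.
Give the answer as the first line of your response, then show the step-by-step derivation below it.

v0:9,v1:inf,v2:0,v3:inf,v4:9,v5:17

step 1: dist = v0:9,v1:inf,v2:0,v3:inf,v4:9,v5:inf
step 2: dist = v0:9,v1:inf,v2:0,v3:inf,v4:9,v5:17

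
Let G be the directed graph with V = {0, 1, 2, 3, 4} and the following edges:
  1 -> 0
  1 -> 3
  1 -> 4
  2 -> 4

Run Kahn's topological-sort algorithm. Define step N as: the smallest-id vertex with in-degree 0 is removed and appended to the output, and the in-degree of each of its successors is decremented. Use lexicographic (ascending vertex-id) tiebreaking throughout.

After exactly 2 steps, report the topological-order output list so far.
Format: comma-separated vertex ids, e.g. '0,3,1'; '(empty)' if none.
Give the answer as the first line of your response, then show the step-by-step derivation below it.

1,0

step 1: output 1; order=[1]; indeg=(0,0,0,0,1)
step 2: output 0; order=[1,0]; indeg=(0,0,0,0,1)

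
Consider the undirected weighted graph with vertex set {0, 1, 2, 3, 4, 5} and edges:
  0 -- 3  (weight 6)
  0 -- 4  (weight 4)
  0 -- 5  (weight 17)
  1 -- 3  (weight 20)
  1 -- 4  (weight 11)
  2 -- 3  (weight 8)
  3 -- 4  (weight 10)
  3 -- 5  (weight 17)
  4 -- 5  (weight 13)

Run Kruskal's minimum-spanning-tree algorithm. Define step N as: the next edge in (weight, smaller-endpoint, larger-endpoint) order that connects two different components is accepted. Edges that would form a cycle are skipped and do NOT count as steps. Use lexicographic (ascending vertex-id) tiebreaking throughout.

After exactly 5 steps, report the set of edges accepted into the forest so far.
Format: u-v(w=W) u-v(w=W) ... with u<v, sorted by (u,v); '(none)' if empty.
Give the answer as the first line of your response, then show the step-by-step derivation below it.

0-3(w=6) 0-4(w=4) 1-4(w=11) 2-3(w=8) 4-5(w=13)

step 1: add edge 0-4 (w=4); MST = {0-4(w=4)}
step 2: add edge 0-3 (w=6); MST = {0-3(w=6) 0-4(w=4)}
step 3: add edge 2-3 (w=8); MST = {0-3(w=6) 0-4(w=4) 2-3(w=8)}
step 4: add edge 1-4 (w=11); MST = {0-3(w=6) 0-4(w=4) 1-4(w=11) 2-3(w=8)}
step 5: add edge 4-5 (w=13); MST = {0-3(w=6) 0-4(w=4) 1-4(w=11) 2-3(w=8) 4-5(w=13)}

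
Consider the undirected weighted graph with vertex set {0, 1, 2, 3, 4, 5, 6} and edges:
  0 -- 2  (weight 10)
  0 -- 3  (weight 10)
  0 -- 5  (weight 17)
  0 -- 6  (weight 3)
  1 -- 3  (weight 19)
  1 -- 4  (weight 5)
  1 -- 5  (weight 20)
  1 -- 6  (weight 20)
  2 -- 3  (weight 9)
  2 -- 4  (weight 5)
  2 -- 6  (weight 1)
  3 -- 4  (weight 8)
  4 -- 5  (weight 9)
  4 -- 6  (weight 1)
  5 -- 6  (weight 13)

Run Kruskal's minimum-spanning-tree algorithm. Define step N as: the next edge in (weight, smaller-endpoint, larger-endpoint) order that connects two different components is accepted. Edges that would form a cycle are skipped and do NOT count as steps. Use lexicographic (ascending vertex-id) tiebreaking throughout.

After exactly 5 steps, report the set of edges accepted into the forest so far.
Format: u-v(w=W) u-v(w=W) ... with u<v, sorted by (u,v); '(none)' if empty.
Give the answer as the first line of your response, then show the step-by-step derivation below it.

0-6(w=3) 1-4(w=5) 2-6(w=1) 3-4(w=8) 4-6(w=1)

step 1: add edge 2-6 (w=1); MST = {2-6(w=1)}
step 2: add edge 4-6 (w=1); MST = {2-6(w=1) 4-6(w=1)}
step 3: add edge 0-6 (w=3); MST = {0-6(w=3) 2-6(w=1) 4-6(w=1)}
step 4: add edge 1-4 (w=5); MST = {0-6(w=3) 1-4(w=5) 2-6(w=1) 4-6(w=1)}
step 5: add edge 3-4 (w=8); MST = {0-6(w=3) 1-4(w=5) 2-6(w=1) 3-4(w=8) 4-6(w=1)}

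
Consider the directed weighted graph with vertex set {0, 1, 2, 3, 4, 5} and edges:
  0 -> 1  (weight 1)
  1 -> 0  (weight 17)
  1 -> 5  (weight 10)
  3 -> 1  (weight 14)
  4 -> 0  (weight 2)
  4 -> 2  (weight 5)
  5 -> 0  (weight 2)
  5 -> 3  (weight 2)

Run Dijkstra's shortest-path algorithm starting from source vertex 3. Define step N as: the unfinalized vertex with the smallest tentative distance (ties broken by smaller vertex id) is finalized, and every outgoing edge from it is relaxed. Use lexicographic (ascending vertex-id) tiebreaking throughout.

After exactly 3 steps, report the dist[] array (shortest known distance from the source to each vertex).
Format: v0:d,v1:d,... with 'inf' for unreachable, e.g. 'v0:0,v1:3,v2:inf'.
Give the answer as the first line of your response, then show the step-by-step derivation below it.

v0:26,v1:14,v2:inf,v3:0,v4:inf,v5:24

step 1: dist = v0:inf,v1:14,v2:inf,v3:0,v4:inf,v5:inf
step 2: dist = v0:31,v1:14,v2:inf,v3:0,v4:inf,v5:24
step 3: dist = v0:26,v1:14,v2:inf,v3:0,v4:inf,v5:24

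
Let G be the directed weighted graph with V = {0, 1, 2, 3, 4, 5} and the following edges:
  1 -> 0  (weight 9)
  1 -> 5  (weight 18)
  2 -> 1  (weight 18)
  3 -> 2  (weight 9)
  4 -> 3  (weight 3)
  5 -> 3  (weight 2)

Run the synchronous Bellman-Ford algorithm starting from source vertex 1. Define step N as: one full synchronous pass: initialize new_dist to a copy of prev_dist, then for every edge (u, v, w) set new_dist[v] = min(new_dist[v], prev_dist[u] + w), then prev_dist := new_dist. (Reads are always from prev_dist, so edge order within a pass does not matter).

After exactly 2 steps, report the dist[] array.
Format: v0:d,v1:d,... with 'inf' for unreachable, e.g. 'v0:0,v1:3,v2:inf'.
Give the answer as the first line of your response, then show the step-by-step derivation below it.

v0:9,v1:0,v2:inf,v3:20,v4:inf,v5:18

step 1: dist = v0:9,v1:0,v2:inf,v3:inf,v4:inf,v5:18
step 2: dist = v0:9,v1:0,v2:inf,v3:20,v4:inf,v5:18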